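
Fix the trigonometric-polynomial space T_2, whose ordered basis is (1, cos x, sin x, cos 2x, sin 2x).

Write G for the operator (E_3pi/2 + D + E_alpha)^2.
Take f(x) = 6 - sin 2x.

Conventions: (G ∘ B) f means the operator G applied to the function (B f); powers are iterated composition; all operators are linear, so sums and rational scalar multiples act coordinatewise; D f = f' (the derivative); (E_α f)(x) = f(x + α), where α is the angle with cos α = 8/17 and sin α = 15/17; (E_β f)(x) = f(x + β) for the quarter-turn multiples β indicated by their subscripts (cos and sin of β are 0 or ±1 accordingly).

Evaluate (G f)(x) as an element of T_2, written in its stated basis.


the result is g(x) = 24 + (736200/83521)cos 2x + (466624/83521)sin 2x

E_3pi/2 f = 6 + sin 2x
D f = -2cos 2x
E_alpha f = 6 - (240/289)cos 2x + (161/289)sin 2x
(E_3pi/2 + D + E_alpha) f = 12 - (818/289)cos 2x + (450/289)sin 2x
E_3pi/2 (E_3pi/2 + D + E_alpha) f = 12 + (818/289)cos 2x - (450/289)sin 2x
D (E_3pi/2 + D + E_alpha) f = (900/289)cos 2x + (1636/289)sin 2x
E_alpha (E_3pi/2 + D + E_alpha) f = 12 + (239698/83521)cos 2x + (123870/83521)sin 2x
(E_3pi/2 + D + E_alpha) (E_3pi/2 + D + E_alpha) f = 24 + (736200/83521)cos 2x + (466624/83521)sin 2x


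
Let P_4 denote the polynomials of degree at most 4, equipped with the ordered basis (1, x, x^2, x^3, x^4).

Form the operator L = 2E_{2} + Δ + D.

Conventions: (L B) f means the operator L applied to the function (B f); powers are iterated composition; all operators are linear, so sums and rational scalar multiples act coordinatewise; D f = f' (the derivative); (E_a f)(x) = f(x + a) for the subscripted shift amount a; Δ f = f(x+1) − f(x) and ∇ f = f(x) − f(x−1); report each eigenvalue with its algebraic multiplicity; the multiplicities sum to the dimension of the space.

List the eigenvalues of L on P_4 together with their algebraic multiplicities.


image of 1: 2
image of x: 2x + 6
image of x^2: 2x^2 + 12x + 9
image of x^3: 2x^3 + 18x^2 + 27x + 17
image of x^4: 2x^4 + 24x^3 + 54x^2 + 68x + 33
the matrix is upper triangular; its diagonal is (2, 2, 2, 2, 2)
for a triangular matrix the eigenvalues are the diagonal entries, with algebraic multiplicity their repetition count

λ = 2 (multiplicity 5)


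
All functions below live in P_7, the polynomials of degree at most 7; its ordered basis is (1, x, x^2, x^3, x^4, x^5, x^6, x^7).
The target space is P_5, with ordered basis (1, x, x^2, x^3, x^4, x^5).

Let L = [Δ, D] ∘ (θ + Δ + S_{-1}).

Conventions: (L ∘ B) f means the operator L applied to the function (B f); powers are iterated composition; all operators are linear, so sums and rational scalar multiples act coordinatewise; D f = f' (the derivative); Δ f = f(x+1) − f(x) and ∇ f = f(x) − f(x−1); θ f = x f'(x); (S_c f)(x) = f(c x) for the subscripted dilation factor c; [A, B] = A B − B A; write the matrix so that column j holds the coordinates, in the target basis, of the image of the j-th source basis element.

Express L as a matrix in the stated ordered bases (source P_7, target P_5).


the matrix is [[0, 0, 0, 0, 0, 0, 0, 0]; [0, 0, 0, 0, 0, 0, 0, 0]; [0, 0, 0, 0, 0, 0, 0, 0]; [0, 0, 0, 0, 0, 0, 0, 0]; [0, 0, 0, 0, 0, 0, 0, 0]; [0, 0, 0, 0, 0, 0, 0, 0]] (rows listed top to bottom)

image of 1: 0
image of x: 0
image of x^2: 0
image of x^3: 0
image of x^4: 0
image of x^5: 0
image of x^6: 0
image of x^7: 0
each image's coordinates form column j of the matrix


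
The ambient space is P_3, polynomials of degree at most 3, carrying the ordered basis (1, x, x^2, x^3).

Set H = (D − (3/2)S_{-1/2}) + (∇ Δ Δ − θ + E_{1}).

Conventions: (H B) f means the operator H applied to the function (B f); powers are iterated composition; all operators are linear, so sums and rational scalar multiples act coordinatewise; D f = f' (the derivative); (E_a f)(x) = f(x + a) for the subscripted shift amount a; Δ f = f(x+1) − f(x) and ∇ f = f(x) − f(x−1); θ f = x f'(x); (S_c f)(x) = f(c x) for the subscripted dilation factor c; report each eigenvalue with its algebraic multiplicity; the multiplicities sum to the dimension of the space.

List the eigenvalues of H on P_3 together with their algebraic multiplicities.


image of 1: -1/2
image of x: (3/4)x + 2
image of x^2: -(11/8)x^2 + 4x + 1
image of x^3: -(29/16)x^3 + 6x^2 + 3x + 7
the matrix is upper triangular; its diagonal is (-1/2, 3/4, -11/8, -29/16)
for a triangular matrix the eigenvalues are the diagonal entries, with algebraic multiplicity their repetition count

λ = -29/16 (multiplicity 1), λ = -11/8 (multiplicity 1), λ = -1/2 (multiplicity 1), λ = 3/4 (multiplicity 1)


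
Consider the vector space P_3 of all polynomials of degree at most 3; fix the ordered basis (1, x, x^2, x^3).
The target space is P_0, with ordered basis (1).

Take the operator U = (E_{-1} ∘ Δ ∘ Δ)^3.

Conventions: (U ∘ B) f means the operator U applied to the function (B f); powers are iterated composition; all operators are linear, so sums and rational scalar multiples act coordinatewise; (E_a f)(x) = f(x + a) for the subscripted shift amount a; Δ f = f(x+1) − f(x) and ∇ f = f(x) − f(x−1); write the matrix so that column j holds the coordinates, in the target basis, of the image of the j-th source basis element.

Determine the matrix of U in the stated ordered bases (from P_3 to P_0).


image of 1: 0
image of x: 0
image of x^2: 0
image of x^3: 0
each image's coordinates form column j of the matrix

the matrix is [[0, 0, 0, 0]] (rows listed top to bottom)


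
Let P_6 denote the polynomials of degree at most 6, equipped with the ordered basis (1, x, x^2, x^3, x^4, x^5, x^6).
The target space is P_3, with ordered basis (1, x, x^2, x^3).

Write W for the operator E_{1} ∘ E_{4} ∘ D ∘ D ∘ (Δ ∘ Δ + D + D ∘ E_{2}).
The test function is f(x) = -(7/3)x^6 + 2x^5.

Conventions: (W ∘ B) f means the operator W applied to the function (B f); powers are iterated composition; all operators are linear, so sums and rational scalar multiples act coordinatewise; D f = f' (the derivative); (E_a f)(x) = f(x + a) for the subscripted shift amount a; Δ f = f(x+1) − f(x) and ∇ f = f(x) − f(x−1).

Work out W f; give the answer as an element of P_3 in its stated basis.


the result is g(x) = -560x^3 - 10680x^2 - 69120x - 151100

Δ f = -14x^5 - 25x^4 - (80/3)x^3 - 15x^2 - 4x - 1/3
Δ Δ f = -70x^4 - 240x^3 - 370x^2 - 280x - 254/3
D f = -14x^5 + 10x^4
E_{2} f = -(7/3)x^6 - 26x^5 - 120x^4 - (880/3)x^3 - 400x^2 - 288x - 256/3
D E_{2} f = -14x^5 - 130x^4 - 480x^3 - 880x^2 - 800x - 288
(Δ ∘ Δ + D + D ∘ E_{2}) f = -28x^5 - 190x^4 - 720x^3 - 1250x^2 - 1080x - 1118/3
D (Δ ∘ Δ + D + D ∘ E_{2}) f = -140x^4 - 760x^3 - 2160x^2 - 2500x - 1080
D D (Δ ∘ Δ + D + D ∘ E_{2}) f = -560x^3 - 2280x^2 - 4320x - 2500
E_{4} D D (Δ ∘ Δ + D + D ∘ E_{2}) f = -560x^3 - 9000x^2 - 49440x - 92100
E_{1} (E_{4} ∘ D ∘ D) (Δ ∘ Δ + D + D ∘ E_{2}) f = -560x^3 - 10680x^2 - 69120x - 151100


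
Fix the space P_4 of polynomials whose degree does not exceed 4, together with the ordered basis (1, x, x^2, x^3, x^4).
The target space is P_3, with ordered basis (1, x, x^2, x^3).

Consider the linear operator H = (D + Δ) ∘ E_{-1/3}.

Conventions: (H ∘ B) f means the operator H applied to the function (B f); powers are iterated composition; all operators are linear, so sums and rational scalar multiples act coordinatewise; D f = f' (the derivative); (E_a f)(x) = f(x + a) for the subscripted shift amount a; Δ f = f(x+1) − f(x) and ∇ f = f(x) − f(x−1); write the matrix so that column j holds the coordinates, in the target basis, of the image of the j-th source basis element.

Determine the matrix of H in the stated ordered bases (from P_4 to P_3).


the matrix is [[0, 2, -1/3, 2/3, 1/27]; [0, 0, 4, -1, 8/3]; [0, 0, 0, 6, -2]; [0, 0, 0, 0, 8]] (rows listed top to bottom)

image of 1: 0
image of x: 2
image of x^2: 4x - 1/3
image of x^3: 6x^2 - x + 2/3
image of x^4: 8x^3 - 2x^2 + (8/3)x + 1/27
each image's coordinates form column j of the matrix


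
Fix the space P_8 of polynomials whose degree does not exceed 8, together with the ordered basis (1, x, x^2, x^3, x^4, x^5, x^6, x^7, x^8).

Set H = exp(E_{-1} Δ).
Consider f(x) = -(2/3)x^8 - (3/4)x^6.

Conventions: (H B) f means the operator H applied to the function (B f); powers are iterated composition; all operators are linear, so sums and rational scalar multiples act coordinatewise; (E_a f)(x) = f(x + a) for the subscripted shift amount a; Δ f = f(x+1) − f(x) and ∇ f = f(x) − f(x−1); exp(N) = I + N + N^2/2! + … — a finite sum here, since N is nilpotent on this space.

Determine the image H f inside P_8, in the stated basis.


order-1 term: -(16/3)x^7 + (56/3)x^6 - (251/6)x^5 + (695/12)x^4 - (157/3)x^3 + (359/12)x^2 - (59/6)x + 17/12
order-2 term: -(56/3)x^6 + 112x^5 - (4055/12)x^4 + 605x^3 - (7889/12)x^2 + (807/2)x - 1295/12
order-3 term: -(112/3)x^5 + 280x^4 - (2845/3)x^3 + (3495/2)x^2 - (10307/6)x + 1423/2
order-4 term: -(140/3)x^4 + (1120/3)x^3 - (14695/12)x^2 + (5735/3)x - 4731/4
order-5 term: -(112/3)x^3 + 280x^2 - (4507/6)x + 2845/4
order-6 term: -(56/3)x^2 + 112x - 2137/12
order-7 term: -(16/3)x + 56/3
order-8 term: -2/3
the series for exp(E_{-1} Δ) f terminates at order 8
exp(E_{-1} Δ) f = -(2/3)x^8 - (16/3)x^7 - (3/4)x^6 + (197/6)x^5 - (140/3)x^4 - (179/3)x^3 + (627/4)x^2 - 57x - 319/12

the result is g(x) = -(2/3)x^8 - (16/3)x^7 - (3/4)x^6 + (197/6)x^5 - (140/3)x^4 - (179/3)x^3 + (627/4)x^2 - 57x - 319/12


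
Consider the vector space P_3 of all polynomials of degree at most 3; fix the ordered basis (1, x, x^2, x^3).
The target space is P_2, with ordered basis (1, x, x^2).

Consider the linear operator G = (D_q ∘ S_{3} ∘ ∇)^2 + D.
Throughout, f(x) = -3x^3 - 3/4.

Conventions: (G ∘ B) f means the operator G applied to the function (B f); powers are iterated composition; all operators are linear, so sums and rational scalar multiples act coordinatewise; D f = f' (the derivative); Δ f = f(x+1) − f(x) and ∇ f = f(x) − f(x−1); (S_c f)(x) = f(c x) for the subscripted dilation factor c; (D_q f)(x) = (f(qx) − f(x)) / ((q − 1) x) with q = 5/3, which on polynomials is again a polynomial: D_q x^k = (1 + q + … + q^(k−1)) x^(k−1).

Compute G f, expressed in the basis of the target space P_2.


the image equals g(x) = -9x^2

∇ f = -9x^2 + 9x - 3
S_{3} ∇ f = -81x^2 + 27x - 3
D_q S_{3} ∇ f = -216x + 27
∇ (D_q ∘ S_{3} ∘ ∇) f = -216
S_{3} ∇ (D_q ∘ S_{3} ∘ ∇) f = -216
D_q S_{3} ∇ (D_q ∘ S_{3} ∘ ∇) f = 0
D f = -9x^2
((D_q ∘ S_{3} ∘ ∇)^2 + D) f = -9x^2


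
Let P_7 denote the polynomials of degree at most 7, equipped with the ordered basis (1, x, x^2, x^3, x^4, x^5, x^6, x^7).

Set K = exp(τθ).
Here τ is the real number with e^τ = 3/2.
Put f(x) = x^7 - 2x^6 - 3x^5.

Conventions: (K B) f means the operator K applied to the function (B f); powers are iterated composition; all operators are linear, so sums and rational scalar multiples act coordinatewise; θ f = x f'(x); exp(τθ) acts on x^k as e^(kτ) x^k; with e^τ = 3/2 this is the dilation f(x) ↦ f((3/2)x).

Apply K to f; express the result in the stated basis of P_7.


the image equals g(x) = (2187/128)x^7 - (729/32)x^6 - (729/32)x^5

exp(τθ) x^k = e^(kτ) x^k; with e^τ = 3/2 this sends x^k to (3/2)^k x^k
x^5 ↦ 243/32 x^5
x^6 ↦ 729/64 x^6
x^7 ↦ 2187/128 x^7
applying this coordinatewise to f: exp(τθ) f = (2187/128)x^7 - (729/32)x^6 - (729/32)x^5


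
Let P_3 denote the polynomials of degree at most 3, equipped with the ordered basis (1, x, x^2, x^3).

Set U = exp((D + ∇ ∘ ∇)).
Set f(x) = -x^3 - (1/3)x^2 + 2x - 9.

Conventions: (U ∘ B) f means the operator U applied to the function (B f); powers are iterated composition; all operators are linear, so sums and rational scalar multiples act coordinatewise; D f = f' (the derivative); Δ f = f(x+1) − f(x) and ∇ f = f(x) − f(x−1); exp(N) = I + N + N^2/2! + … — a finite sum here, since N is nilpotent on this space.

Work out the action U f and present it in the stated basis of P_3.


order-1 term: -3x^2 - (20/3)x + 22/3
order-2 term: -3x - 19/3
order-3 term: -1
the series for exp((D + ∇ ∘ ∇)) f terminates at order 3
exp((D + ∇ ∘ ∇)) f = -x^3 - (10/3)x^2 - (23/3)x - 9

the result is g(x) = -x^3 - (10/3)x^2 - (23/3)x - 9


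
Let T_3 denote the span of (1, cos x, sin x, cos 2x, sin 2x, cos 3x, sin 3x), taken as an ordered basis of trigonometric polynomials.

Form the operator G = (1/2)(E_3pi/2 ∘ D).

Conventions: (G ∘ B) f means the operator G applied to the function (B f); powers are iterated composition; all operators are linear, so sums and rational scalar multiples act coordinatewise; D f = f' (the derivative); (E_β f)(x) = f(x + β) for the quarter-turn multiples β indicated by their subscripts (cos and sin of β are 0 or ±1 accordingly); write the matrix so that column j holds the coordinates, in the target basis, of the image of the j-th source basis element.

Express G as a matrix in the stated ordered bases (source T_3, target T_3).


image of 1: 0
image of cos x: (1/2)cos x
image of sin x: (1/2)sin x
image of cos 2x: sin 2x
image of sin 2x: -cos 2x
image of cos 3x: -(3/2)cos 3x
image of sin 3x: -(3/2)sin 3x
each image's coordinates form column j of the matrix

the matrix is [[0, 0, 0, 0, 0, 0, 0]; [0, 1/2, 0, 0, 0, 0, 0]; [0, 0, 1/2, 0, 0, 0, 0]; [0, 0, 0, 0, -1, 0, 0]; [0, 0, 0, 1, 0, 0, 0]; [0, 0, 0, 0, 0, -3/2, 0]; [0, 0, 0, 0, 0, 0, -3/2]] (rows listed top to bottom)


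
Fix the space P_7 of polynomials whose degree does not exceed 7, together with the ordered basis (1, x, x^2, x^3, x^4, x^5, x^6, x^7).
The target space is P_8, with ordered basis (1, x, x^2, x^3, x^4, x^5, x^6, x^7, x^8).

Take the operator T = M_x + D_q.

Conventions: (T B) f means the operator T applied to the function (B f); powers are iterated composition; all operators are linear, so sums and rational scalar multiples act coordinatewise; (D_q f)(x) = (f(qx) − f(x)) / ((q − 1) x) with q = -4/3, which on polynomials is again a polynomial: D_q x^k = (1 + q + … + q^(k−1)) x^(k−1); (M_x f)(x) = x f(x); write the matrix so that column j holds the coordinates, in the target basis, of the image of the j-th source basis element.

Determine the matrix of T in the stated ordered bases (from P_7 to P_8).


image of 1: x
image of x: x^2 + 1
image of x^2: x^3 - (1/3)x
image of x^3: x^4 + (13/9)x^2
image of x^4: x^5 - (25/27)x^3
image of x^5: x^6 + (181/81)x^4
image of x^6: x^7 - (481/243)x^5
image of x^7: x^8 + (2653/729)x^6
each image's coordinates form column j of the matrix

the matrix is [[0, 1, 0, 0, 0, 0, 0, 0]; [1, 0, -1/3, 0, 0, 0, 0, 0]; [0, 1, 0, 13/9, 0, 0, 0, 0]; [0, 0, 1, 0, -25/27, 0, 0, 0]; [0, 0, 0, 1, 0, 181/81, 0, 0]; [0, 0, 0, 0, 1, 0, -481/243, 0]; [0, 0, 0, 0, 0, 1, 0, 2653/729]; [0, 0, 0, 0, 0, 0, 1, 0]; [0, 0, 0, 0, 0, 0, 0, 1]] (rows listed top to bottom)


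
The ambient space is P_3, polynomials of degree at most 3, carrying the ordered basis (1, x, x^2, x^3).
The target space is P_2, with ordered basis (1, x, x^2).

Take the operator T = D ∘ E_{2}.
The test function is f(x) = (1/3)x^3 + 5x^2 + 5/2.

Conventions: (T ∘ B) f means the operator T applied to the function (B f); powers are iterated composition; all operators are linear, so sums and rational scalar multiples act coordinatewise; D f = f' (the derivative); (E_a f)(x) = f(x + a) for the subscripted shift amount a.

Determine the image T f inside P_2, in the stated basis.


the image equals g(x) = x^2 + 14x + 24

E_{2} f = (1/3)x^3 + 7x^2 + 24x + 151/6
D E_{2} f = x^2 + 14x + 24


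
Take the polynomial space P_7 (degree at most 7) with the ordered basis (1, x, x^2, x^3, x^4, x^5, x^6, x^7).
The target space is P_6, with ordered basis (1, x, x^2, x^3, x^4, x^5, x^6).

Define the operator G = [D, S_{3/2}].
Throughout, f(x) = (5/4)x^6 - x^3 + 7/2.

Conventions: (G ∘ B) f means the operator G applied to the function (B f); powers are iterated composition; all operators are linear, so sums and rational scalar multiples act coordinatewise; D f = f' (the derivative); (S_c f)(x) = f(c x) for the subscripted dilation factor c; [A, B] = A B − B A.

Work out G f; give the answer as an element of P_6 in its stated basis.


S_{3/2} f = (3645/256)x^6 - (27/8)x^3 + 7/2
D S_{3/2} f = (10935/128)x^5 - (81/8)x^2
D f = (15/2)x^5 - 3x^2
S_{3/2} D f = (3645/64)x^5 - (27/4)x^2
[D, S_{3/2}] f = (3645/128)x^5 - (27/8)x^2

g(x) = (3645/128)x^5 - (27/8)x^2


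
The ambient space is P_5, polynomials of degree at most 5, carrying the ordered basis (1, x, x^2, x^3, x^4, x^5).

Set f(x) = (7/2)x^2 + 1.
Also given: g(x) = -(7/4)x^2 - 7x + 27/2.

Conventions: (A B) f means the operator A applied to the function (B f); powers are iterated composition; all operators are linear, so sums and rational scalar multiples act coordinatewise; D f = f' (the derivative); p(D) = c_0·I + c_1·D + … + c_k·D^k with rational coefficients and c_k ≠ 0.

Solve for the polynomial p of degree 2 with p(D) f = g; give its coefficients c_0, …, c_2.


p(D) = -(1/2)·I − D + 2·D^2, i.e. c_0 = -1/2, c_1 = -1, c_2 = 2

D^0 f = (7/2)x^2 + 1
D^1 f = 7x
D^2 f = 7
matching coefficients of g against c_0 f + c_1 Df + … from the top degree down determines the c_i
solution: c_0 = -1/2, c_1 = -1, c_2 = 2


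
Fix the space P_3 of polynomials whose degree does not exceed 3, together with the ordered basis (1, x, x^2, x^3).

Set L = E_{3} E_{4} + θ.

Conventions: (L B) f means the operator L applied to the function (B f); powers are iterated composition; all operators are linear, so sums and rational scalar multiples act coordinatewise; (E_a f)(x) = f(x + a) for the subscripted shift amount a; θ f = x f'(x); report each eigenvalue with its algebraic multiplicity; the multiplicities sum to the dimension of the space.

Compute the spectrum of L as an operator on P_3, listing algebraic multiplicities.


λ = 1 (multiplicity 1), λ = 2 (multiplicity 1), λ = 3 (multiplicity 1), λ = 4 (multiplicity 1)

image of 1: 1
image of x: 2x + 7
image of x^2: 3x^2 + 14x + 49
image of x^3: 4x^3 + 21x^2 + 147x + 343
the matrix is upper triangular; its diagonal is (1, 2, 3, 4)
for a triangular matrix the eigenvalues are the diagonal entries, with algebraic multiplicity their repetition count


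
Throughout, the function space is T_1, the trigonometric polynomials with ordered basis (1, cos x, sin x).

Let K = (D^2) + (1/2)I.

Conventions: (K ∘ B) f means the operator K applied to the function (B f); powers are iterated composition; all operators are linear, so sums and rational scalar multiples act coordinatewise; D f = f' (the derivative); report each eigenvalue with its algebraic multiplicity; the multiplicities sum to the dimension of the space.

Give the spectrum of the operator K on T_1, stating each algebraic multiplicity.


image of 1: 1/2
image of cos x: -(1/2)cos x
image of sin x: -(1/2)sin x
the matrix is diagonal; its diagonal is (1/2, -1/2, -1/2)
for a triangular matrix the eigenvalues are the diagonal entries, with algebraic multiplicity their repetition count

λ = -1/2 (multiplicity 2), λ = 1/2 (multiplicity 1)


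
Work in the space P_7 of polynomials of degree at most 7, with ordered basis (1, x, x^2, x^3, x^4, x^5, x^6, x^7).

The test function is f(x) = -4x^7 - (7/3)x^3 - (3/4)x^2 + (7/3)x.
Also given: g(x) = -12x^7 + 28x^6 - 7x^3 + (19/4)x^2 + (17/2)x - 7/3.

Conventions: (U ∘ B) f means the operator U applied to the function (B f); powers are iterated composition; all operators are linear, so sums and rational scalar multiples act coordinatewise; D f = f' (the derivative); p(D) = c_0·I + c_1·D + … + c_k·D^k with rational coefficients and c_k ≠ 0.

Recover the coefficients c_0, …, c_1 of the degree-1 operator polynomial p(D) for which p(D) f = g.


c_0 = 3, c_1 = -1

D^0 f = -4x^7 - (7/3)x^3 - (3/4)x^2 + (7/3)x
D^1 f = -28x^6 - 7x^2 - (3/2)x + 7/3
matching coefficients of g against c_0 f + c_1 Df + … from the top degree down determines the c_i
solution: c_0 = 3, c_1 = -1


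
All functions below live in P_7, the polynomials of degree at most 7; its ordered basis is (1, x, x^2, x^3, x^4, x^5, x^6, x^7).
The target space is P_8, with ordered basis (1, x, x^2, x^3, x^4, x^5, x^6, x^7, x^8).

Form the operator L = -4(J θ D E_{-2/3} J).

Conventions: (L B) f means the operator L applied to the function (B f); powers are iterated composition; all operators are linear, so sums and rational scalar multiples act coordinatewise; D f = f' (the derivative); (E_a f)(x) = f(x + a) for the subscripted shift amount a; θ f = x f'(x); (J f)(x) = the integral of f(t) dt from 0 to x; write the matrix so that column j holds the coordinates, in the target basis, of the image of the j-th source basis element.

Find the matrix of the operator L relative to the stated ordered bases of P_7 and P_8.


the matrix is [[0, 0, 0, 0, 0, 0, 0, 0]; [0, 0, 0, 0, 0, 0, 0, 0]; [0, -2, 8/3, -8/3, 64/27, -160/81, 128/81, -896/729]; [0, 0, -8/3, 16/3, -64/9, 640/81, -640/81, 1792/243]; [0, 0, 0, -3, 8, -40/3, 160/9, -560/27]; [0, 0, 0, 0, -16/5, 32/3, -64/3, 896/27]; [0, 0, 0, 0, 0, -10/3, 40/3, -280/9]; [0, 0, 0, 0, 0, 0, -24/7, 16]; [0, 0, 0, 0, 0, 0, 0, -7/2]] (rows listed top to bottom)

image of 1: 0
image of x: -2x^2
image of x^2: -(8/3)x^3 + (8/3)x^2
image of x^3: -3x^4 + (16/3)x^3 - (8/3)x^2
image of x^4: -(16/5)x^5 + 8x^4 - (64/9)x^3 + (64/27)x^2
image of x^5: -(10/3)x^6 + (32/3)x^5 - (40/3)x^4 + (640/81)x^3 - (160/81)x^2
image of x^6: -(24/7)x^7 + (40/3)x^6 - (64/3)x^5 + (160/9)x^4 - (640/81)x^3 + (128/81)x^2
image of x^7: -(7/2)x^8 + 16x^7 - (280/9)x^6 + (896/27)x^5 - (560/27)x^4 + (1792/243)x^3 - (896/729)x^2
each image's coordinates form column j of the matrix


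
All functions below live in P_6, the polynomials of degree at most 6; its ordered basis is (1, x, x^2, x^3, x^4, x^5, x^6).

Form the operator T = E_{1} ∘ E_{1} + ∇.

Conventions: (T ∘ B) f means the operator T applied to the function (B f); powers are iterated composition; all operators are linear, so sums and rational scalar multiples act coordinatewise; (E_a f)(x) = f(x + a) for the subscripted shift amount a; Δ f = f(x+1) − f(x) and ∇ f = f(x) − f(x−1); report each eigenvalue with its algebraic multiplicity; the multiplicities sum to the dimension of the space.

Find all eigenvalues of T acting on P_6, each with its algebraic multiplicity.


image of 1: 1
image of x: x + 3
image of x^2: x^2 + 6x + 3
image of x^3: x^3 + 9x^2 + 9x + 9
image of x^4: x^4 + 12x^3 + 18x^2 + 36x + 15
image of x^5: x^5 + 15x^4 + 30x^3 + 90x^2 + 75x + 33
image of x^6: x^6 + 18x^5 + 45x^4 + 180x^3 + 225x^2 + 198x + 63
the matrix is upper triangular; its diagonal is (1, 1, 1, 1, 1, 1, 1)
for a triangular matrix the eigenvalues are the diagonal entries, with algebraic multiplicity their repetition count

λ = 1 (multiplicity 7)


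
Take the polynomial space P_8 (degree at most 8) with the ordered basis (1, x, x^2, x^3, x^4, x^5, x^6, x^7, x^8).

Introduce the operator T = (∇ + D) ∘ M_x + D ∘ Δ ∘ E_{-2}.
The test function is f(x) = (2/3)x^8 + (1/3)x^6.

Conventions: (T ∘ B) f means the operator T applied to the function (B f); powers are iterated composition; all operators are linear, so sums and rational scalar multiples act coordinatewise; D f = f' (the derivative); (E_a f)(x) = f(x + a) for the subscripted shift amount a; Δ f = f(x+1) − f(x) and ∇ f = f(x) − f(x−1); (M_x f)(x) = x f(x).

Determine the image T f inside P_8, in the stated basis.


g(x) = 12x^8 - 24x^7 + 98x^6 - 427x^5 + (4237/3)x^4 - (8783/3)x^3 + 3643x^2 - (7531/3)x + 2221/3

M_x f = (2/3)x^9 + (1/3)x^7
∇ M_x f = 6x^8 - 24x^7 + (175/3)x^6 - 91x^5 + (287/3)x^4 - (203/3)x^3 + 31x^2 - (25/3)x + 1
D M_x f = 6x^8 + (7/3)x^6
(∇ + D) M_x f = 12x^8 - 24x^7 + (182/3)x^6 - 91x^5 + (287/3)x^4 - (203/3)x^3 + 31x^2 - (25/3)x + 1
E_{-2} f = (2/3)x^8 - (32/3)x^7 + 75x^6 - (908/3)x^5 + (2300/3)x^4 - 1248x^3 + (3824/3)x^2 - (2240/3)x + 192
Δ E_{-2} f = (16/3)x^7 - 56x^6 + (790/3)x^5 - 715x^4 + 1204x^3 - 1251x^2 + (2218/3)x - 191
D (Δ ∘ E_{-2}) f = (112/3)x^6 - 336x^5 + (3950/3)x^4 - 2860x^3 + 3612x^2 - 2502x + 2218/3
((∇ + D) ∘ M_x + D ∘ Δ ∘ E_{-2}) f = 12x^8 - 24x^7 + 98x^6 - 427x^5 + (4237/3)x^4 - (8783/3)x^3 + 3643x^2 - (7531/3)x + 2221/3


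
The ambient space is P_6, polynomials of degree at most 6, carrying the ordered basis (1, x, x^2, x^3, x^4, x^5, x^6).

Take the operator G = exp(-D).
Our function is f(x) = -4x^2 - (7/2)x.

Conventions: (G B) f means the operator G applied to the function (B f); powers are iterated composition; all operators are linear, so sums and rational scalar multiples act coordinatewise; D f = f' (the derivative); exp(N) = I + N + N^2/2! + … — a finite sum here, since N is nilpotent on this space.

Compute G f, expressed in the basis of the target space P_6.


g(x) = -4x^2 + (9/2)x - 1/2

order-1 term: 8x + 7/2
order-2 term: -4
the series for exp(-D) f terminates at order 2
exp(-D) f = -4x^2 + (9/2)x - 1/2


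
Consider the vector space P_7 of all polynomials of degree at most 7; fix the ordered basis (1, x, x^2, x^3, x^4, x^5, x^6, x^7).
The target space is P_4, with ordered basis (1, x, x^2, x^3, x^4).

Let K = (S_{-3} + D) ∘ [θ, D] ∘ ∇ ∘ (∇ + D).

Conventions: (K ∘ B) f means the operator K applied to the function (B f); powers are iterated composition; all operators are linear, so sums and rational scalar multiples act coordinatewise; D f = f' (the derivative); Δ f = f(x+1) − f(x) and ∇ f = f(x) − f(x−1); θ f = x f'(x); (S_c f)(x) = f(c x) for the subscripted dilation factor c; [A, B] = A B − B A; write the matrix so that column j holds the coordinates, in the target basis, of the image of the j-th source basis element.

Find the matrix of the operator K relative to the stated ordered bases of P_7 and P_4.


image of 1: 0
image of x: 0
image of x^2: 0
image of x^3: -12
image of x^4: 144x - 12
image of x^5: -1080x^2 - 780x + 90
image of x^6: 6480x^3 + 4140x^2 + 2700x - 330
image of x^7: -34020x^4 - 35700x^3 - 13230x^2 - 8190x + 994
each image's coordinates form column j of the matrix

the matrix is [[0, 0, 0, -12, -12, 90, -330, 994]; [0, 0, 0, 0, 144, -780, 2700, -8190]; [0, 0, 0, 0, 0, -1080, 4140, -13230]; [0, 0, 0, 0, 0, 0, 6480, -35700]; [0, 0, 0, 0, 0, 0, 0, -34020]] (rows listed top to bottom)


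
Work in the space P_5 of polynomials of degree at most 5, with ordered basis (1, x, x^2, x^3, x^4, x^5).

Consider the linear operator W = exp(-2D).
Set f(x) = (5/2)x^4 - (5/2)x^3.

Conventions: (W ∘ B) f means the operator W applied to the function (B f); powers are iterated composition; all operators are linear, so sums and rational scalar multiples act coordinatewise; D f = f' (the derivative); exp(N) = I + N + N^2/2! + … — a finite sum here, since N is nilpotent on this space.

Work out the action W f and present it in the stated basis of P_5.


the image equals g(x) = (5/2)x^4 - (45/2)x^3 + 75x^2 - 110x + 60

order-1 term: -20x^3 + 15x^2
order-2 term: 60x^2 - 30x
order-3 term: -80x + 20
order-4 term: 40
the series for exp(-2D) f terminates at order 4
exp(-2D) f = (5/2)x^4 - (45/2)x^3 + 75x^2 - 110x + 60


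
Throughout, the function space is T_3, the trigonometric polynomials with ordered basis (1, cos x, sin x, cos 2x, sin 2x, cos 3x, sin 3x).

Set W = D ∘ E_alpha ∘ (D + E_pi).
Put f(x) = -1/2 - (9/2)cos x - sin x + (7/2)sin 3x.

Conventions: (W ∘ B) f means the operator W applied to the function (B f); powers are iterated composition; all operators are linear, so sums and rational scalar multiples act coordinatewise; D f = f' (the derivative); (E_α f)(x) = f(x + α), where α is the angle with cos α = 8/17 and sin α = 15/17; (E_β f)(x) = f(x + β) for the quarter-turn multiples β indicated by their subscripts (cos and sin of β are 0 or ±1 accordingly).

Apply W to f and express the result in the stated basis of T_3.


D f = -cos x + (9/2)sin x + (21/2)cos 3x
E_pi f = -1/2 + (9/2)cos x + sin x - (7/2)sin 3x
(D + E_pi) f = -1/2 + (7/2)cos x + (11/2)sin x + (21/2)cos 3x - (7/2)sin 3x
E_alpha (D + E_pi) f = -1/2 + (13/2)cos x - (1/2)sin x - (99183/9826)cos 3x + (44611/9826)sin 3x
D E_alpha (D + E_pi) f = -(1/2)cos x - (13/2)sin x + (133833/9826)cos 3x + (297549/9826)sin 3x

the result is g(x) = -(1/2)cos x - (13/2)sin x + (133833/9826)cos 3x + (297549/9826)sin 3x


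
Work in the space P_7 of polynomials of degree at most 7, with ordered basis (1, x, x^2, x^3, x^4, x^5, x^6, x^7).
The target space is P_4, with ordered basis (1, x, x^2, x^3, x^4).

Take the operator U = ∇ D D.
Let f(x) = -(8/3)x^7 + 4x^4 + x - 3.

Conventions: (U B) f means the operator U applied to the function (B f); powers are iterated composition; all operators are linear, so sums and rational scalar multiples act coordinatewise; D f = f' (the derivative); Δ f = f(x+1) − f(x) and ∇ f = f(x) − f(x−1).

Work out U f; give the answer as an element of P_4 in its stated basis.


D f = -(56/3)x^6 + 16x^3 + 1
D D f = -112x^5 + 48x^2
∇ D D f = -560x^4 + 1120x^3 - 1120x^2 + 656x - 160

the result is g(x) = -560x^4 + 1120x^3 - 1120x^2 + 656x - 160


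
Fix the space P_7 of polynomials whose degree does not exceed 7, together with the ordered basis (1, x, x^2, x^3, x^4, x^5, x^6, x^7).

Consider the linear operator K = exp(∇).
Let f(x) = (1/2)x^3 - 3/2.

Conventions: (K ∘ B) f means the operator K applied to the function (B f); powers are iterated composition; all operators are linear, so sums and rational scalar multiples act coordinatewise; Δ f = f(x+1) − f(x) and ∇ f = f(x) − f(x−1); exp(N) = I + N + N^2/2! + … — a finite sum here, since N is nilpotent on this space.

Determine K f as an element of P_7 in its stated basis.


order-1 term: (3/2)x^2 - (3/2)x + 1/2
order-2 term: (3/2)x - 3/2
order-3 term: 1/2
the series for exp(∇) f terminates at order 3
exp(∇) f = (1/2)x^3 + (3/2)x^2 - 2

the result is g(x) = (1/2)x^3 + (3/2)x^2 - 2


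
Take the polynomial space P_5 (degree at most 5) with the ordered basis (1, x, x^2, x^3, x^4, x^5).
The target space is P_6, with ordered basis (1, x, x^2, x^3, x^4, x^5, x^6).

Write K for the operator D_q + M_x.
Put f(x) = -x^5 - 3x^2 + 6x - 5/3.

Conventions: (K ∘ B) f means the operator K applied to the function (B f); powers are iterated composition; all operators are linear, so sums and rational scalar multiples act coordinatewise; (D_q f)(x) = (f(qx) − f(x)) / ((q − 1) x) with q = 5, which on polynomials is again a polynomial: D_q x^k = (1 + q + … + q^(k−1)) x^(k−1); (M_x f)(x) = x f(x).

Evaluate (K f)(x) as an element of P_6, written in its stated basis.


the image equals g(x) = -x^6 - 781x^4 - 3x^3 + 6x^2 - (59/3)x + 6

D_q f = -781x^4 - 18x + 6
M_x f = -x^6 - 3x^3 + 6x^2 - (5/3)x
(D_q + M_x) f = -x^6 - 781x^4 - 3x^3 + 6x^2 - (59/3)x + 6


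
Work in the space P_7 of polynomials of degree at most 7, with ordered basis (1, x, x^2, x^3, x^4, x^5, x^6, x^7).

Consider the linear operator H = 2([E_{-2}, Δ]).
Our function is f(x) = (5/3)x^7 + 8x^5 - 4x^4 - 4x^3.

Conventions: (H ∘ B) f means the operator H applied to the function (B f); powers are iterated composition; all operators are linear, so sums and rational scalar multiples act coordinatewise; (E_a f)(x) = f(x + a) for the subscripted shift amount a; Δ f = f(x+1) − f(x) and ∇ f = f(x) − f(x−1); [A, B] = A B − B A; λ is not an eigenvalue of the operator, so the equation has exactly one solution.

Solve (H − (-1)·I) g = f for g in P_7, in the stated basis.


write g with unknown coordinates in the stated basis and equate coefficients in (H − (-1)·I) g = f
solving from the highest basis element down gives g = (5/3)x^7 + 8x^5 - 4x^4 - 4x^3
check: H g = 0
so H g − (-1)·g = (5/3)x^7 + 8x^5 - 4x^4 - 4x^3 = f ✓

the result is g(x) = (5/3)x^7 + 8x^5 - 4x^4 - 4x^3


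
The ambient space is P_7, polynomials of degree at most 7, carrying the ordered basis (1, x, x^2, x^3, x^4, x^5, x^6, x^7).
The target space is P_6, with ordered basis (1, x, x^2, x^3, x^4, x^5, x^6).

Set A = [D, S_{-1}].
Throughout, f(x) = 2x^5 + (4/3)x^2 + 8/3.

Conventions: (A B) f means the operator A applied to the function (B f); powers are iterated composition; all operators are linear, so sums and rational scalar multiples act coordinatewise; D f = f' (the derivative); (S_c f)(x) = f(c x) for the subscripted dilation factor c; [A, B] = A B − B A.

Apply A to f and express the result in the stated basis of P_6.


the result is g(x) = -20x^4 + (16/3)x

S_{-1} f = -2x^5 + (4/3)x^2 + 8/3
D S_{-1} f = -10x^4 + (8/3)x
D f = 10x^4 + (8/3)x
S_{-1} D f = 10x^4 - (8/3)x
[D, S_{-1}] f = -20x^4 + (16/3)x


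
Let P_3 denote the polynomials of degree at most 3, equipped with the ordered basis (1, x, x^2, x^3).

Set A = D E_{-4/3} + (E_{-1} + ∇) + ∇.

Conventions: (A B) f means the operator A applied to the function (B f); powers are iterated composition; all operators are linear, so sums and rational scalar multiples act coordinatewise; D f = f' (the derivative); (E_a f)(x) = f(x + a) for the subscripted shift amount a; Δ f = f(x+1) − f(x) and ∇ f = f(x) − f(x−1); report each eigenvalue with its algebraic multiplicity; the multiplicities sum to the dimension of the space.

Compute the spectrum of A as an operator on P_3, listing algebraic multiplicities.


image of 1: 1
image of x: x + 2
image of x^2: x^2 + 4x - 11/3
image of x^3: x^3 + 6x^2 - 11x + 19/3
the matrix is upper triangular; its diagonal is (1, 1, 1, 1)
for a triangular matrix the eigenvalues are the diagonal entries, with algebraic multiplicity their repetition count

λ = 1 (multiplicity 4)


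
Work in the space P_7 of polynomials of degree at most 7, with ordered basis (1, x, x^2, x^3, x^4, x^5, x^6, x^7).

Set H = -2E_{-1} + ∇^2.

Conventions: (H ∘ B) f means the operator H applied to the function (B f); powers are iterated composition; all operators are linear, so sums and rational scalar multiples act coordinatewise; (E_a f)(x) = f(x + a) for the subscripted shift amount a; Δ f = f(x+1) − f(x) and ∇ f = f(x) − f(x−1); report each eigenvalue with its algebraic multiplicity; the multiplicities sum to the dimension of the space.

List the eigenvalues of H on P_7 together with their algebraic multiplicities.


λ = -2 (multiplicity 8)

image of 1: -2
image of x: -2x + 2
image of x^2: -2x^2 + 4x
image of x^3: -2x^3 + 6x^2 - 4
image of x^4: -2x^4 + 8x^3 - 16x + 12
image of x^5: -2x^5 + 10x^4 - 40x^2 + 60x - 28
image of x^6: -2x^6 + 12x^5 - 80x^3 + 180x^2 - 168x + 60
image of x^7: -2x^7 + 14x^6 - 140x^4 + 420x^3 - 588x^2 + 420x - 124
the matrix is upper triangular; its diagonal is (-2, -2, -2, -2, -2, -2, -2, -2)
for a triangular matrix the eigenvalues are the diagonal entries, with algebraic multiplicity their repetition count


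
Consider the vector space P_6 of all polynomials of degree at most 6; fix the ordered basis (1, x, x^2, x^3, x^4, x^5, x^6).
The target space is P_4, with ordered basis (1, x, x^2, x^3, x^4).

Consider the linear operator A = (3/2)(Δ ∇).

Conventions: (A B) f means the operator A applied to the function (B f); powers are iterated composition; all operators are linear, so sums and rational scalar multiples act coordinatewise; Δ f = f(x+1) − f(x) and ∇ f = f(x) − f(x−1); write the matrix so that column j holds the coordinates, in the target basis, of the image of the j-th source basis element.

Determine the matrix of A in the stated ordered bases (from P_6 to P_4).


the matrix is [[0, 0, 3, 0, 3, 0, 3]; [0, 0, 0, 9, 0, 15, 0]; [0, 0, 0, 0, 18, 0, 45]; [0, 0, 0, 0, 0, 30, 0]; [0, 0, 0, 0, 0, 0, 45]] (rows listed top to bottom)

image of 1: 0
image of x: 0
image of x^2: 3
image of x^3: 9x
image of x^4: 18x^2 + 3
image of x^5: 30x^3 + 15x
image of x^6: 45x^4 + 45x^2 + 3
each image's coordinates form column j of the matrix


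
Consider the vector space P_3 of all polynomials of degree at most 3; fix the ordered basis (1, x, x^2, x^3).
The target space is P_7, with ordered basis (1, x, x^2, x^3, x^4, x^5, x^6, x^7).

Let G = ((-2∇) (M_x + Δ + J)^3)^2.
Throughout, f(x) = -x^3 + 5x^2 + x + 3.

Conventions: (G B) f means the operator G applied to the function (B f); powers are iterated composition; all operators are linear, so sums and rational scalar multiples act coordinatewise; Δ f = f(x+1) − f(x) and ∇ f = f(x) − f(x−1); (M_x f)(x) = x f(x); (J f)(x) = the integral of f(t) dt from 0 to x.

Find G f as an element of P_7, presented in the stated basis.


M_x f = -x^4 + 5x^3 + x^2 + 3x
Δ f = -3x^2 + 7x + 5
J f = -(1/4)x^4 + (5/3)x^3 + (1/2)x^2 + 3x
(M_x + Δ + J) f = -(5/4)x^4 + (20/3)x^3 - (3/2)x^2 + 13x + 5
M_x (M_x + Δ + J) f = -(5/4)x^5 + (20/3)x^4 - (3/2)x^3 + 13x^2 + 5x
Δ (M_x + Δ + J) f = -5x^3 + (25/2)x^2 + 12x + 203/12
J (M_x + Δ + J) f = -(1/4)x^5 + (5/3)x^4 - (1/2)x^3 + (13/2)x^2 + 5x
(M_x + Δ + J) (M_x + Δ + J) f = -(3/2)x^5 + (25/3)x^4 - 7x^3 + 32x^2 + 22x + 203/12
M_x (M_x + Δ + J) (M_x + Δ + J) f = -(3/2)x^6 + (25/3)x^5 - 7x^4 + 32x^3 + 22x^2 + (203/12)x
Δ (M_x + Δ + J) (M_x + Δ + J) f = -(15/2)x^4 + (55/3)x^3 + 14x^2 + (413/6)x + 323/6
J (M_x + Δ + J) (M_x + Δ + J) f = -(1/4)x^6 + (5/3)x^5 - (7/4)x^4 + (32/3)x^3 + 11x^2 + (203/12)x
(M_x + Δ + J) (M_x + Δ + J) (M_x + Δ + J) f = -(7/4)x^6 + 10x^5 - (65/4)x^4 + 61x^3 + 47x^2 + (308/3)x + 323/6
∇ (M_x + Δ + J)^3 f = -(21/2)x^5 + (305/4)x^4 - 200x^3 + (1627/4)x^2 - (429/2)x + 434/3
(-2∇) (M_x + Δ + J)^3 f = 21x^5 - (305/2)x^4 + 400x^3 - (1627/2)x^2 + 429x - 868/3
M_x ((-2∇) (M_x + Δ + J)^3) f = 21x^6 - (305/2)x^5 + 400x^4 - (1627/2)x^3 + 429x^2 - (868/3)x
Δ ((-2∇) (M_x + Δ + J)^3) f = 105x^4 - 400x^3 + 495x^2 - 932x - 116
J ((-2∇) (M_x + Δ + J)^3) f = (7/2)x^6 - (61/2)x^5 + 100x^4 - (1627/6)x^3 + (429/2)x^2 - (868/3)x
(M_x + Δ + J) ((-2∇) (M_x + Δ + J)^3) f = (49/2)x^6 - 183x^5 + 605x^4 - (4454/3)x^3 + (2277/2)x^2 - (4532/3)x - 116
M_x (M_x + Δ + J) ((-2∇) (M_x + Δ + J)^3) f = (49/2)x^7 - 183x^6 + 605x^5 - (4454/3)x^4 + (2277/2)x^3 - (4532/3)x^2 - 116x
Δ (M_x + Δ + J) ((-2∇) (M_x + Δ + J)^3) f = 147x^5 - (1095/2)x^4 + 1080x^3 - (4573/2)x^2 - 525x - 4231/3
J (M_x + Δ + J) ((-2∇) (M_x + Δ + J)^3) f = (7/2)x^7 - (61/2)x^6 + 121x^5 - (2227/6)x^4 + (759/2)x^3 - (2266/3)x^2 - 116x
(M_x + Δ + J) (M_x + Δ + J) ((-2∇) (M_x + Δ + J)^3) f = 28x^7 - (427/2)x^6 + 873x^5 - (7210/3)x^4 + 2598x^3 - (9105/2)x^2 - 757x - 4231/3
M_x (M_x + Δ + J) (M_x + Δ + J) ((-2∇) (M_x + Δ + J)^3) f = 28x^8 - (427/2)x^7 + 873x^6 - (7210/3)x^5 + 2598x^4 - (9105/2)x^3 - 757x^2 - (4231/3)x
Δ (M_x + Δ + J) (M_x + Δ + J) ((-2∇) (M_x + Δ + J)^3) f = 196x^6 - 693x^5 + (4285/2)x^4 - (12520/3)x^3 - (1021/2)x^2 - (22933/3)x - 13282/3
J (M_x + Δ + J) (M_x + Δ + J) ((-2∇) (M_x + Δ + J)^3) f = (7/2)x^8 - (61/2)x^7 + (291/2)x^6 - (1442/3)x^5 + (1299/2)x^4 - (3035/2)x^3 - (757/2)x^2 - (4231/3)x
(M_x + Δ + J) (M_x + Δ + J) (M_x + Δ + J) ((-2∇) (M_x + Δ + J)^3) f = (63/2)x^8 - 244x^7 + (2429/2)x^6 - 3577x^5 + 5390x^4 - (30730/3)x^3 - 1646x^2 - 10465x - 13282/3
∇ (M_x + Δ + J)^3 ((-2∇) (M_x + Δ + J)^3) f = 252x^7 - 2590x^6 + 14175x^5 - (93695/2)x^4 + 91924x^3 - (246127/2)x^2 + 76130x - 88558/3
(-2∇) (M_x + Δ + J)^3 ((-2∇) (M_x + Δ + J)^3) f = -504x^7 + 5180x^6 - 28350x^5 + 93695x^4 - 183848x^3 + 246127x^2 - 152260x + 177116/3

g(x) = -504x^7 + 5180x^6 - 28350x^5 + 93695x^4 - 183848x^3 + 246127x^2 - 152260x + 177116/3


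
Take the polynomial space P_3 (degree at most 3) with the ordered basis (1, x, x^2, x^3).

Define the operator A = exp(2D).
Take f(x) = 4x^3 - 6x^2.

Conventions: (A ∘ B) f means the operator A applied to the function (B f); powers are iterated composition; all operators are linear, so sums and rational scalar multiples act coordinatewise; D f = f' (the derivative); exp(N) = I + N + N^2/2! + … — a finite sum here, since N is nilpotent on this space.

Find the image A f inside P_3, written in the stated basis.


order-1 term: 24x^2 - 24x
order-2 term: 48x - 24
order-3 term: 32
the series for exp(2D) f terminates at order 3
exp(2D) f = 4x^3 + 18x^2 + 24x + 8

the result is g(x) = 4x^3 + 18x^2 + 24x + 8


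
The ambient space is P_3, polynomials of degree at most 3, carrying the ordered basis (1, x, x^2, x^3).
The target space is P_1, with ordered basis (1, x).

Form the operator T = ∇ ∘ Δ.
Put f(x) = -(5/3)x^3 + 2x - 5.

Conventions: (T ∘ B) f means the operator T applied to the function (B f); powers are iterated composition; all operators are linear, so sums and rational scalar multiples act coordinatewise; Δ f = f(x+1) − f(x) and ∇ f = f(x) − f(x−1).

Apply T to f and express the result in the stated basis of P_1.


the result is g(x) = -10x

Δ f = -5x^2 - 5x + 1/3
∇ Δ f = -10x
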